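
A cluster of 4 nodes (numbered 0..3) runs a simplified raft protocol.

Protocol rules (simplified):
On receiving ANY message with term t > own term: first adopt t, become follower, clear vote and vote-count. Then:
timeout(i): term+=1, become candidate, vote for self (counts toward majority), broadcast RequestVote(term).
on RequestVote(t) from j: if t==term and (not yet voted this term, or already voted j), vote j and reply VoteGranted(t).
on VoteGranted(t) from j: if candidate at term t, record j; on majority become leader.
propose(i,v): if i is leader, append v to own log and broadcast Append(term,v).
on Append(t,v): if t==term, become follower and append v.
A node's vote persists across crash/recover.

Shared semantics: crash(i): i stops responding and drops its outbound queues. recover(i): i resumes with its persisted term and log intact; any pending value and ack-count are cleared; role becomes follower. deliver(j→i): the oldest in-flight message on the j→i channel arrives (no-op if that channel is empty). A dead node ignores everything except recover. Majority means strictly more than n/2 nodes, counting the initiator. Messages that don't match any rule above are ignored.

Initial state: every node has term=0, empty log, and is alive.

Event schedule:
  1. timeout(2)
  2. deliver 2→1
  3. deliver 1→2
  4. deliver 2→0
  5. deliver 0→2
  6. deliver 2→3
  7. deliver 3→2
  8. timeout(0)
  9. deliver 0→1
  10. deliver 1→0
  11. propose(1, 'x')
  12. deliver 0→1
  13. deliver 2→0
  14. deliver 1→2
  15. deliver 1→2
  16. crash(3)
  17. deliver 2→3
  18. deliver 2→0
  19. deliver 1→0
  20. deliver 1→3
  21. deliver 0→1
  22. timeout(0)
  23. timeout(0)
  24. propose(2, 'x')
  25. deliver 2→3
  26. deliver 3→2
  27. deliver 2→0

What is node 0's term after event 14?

2

after 1 — timeout(2): n2:cand/t1/[-]
after 2 — deliver 2→1: n1:foll/t1/[-]
after 3 — deliver 1→2: ·
after 4 — deliver 2→0: n0:foll/t1/[-]
after 5 — deliver 0→2: n2:lead/t1/[-]
after 6 — deliver 2→3: n3:foll/t1/[-]
after 7 — deliver 3→2: ·
after 8 — timeout(0): n0:cand/t2/[-]
after 9 — deliver 0→1: n1:foll/t2/[-]
after 10 — deliver 1→0: ·
after 11 — propose(1,'x'): ·
after 12 — deliver 0→1: ·
after 13 — deliver 2→0: ·
after 14 — deliver 1→2: ·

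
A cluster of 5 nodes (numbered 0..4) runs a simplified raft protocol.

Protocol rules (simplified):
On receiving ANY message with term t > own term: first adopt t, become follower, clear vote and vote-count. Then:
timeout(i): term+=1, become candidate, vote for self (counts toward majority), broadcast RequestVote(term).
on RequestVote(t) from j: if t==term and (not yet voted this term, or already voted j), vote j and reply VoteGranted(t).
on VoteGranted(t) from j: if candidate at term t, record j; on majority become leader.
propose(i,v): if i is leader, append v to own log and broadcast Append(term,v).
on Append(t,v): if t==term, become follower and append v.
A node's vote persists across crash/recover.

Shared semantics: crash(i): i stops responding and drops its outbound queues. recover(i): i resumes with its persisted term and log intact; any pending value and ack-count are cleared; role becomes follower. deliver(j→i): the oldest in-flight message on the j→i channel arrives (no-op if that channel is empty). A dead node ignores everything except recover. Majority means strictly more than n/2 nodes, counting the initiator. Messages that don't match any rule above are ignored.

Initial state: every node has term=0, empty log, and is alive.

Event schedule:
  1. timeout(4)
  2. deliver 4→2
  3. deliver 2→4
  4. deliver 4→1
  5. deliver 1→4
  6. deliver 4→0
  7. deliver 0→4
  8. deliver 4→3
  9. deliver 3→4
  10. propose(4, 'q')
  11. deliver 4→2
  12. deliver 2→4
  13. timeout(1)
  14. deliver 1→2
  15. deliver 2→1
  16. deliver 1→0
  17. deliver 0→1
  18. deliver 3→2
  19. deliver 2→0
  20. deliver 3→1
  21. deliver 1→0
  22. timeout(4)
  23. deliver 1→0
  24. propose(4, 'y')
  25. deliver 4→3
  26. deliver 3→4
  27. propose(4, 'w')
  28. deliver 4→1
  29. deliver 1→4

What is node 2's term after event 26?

2

step 1 timeout(4): 4={cand,t=1,log=-}
step 2 deliver 4→2: 2={foll,t=1,log=-}
step 3 deliver 2→4: —
step 4 deliver 4→1: 1={foll,t=1,log=-}
step 5 deliver 1→4: 4={lead,t=1,log=-}
step 6 deliver 4→0: 0={foll,t=1,log=-}
step 7 deliver 0→4: —
step 8 deliver 4→3: 3={foll,t=1,log=-}
step 9 deliver 3→4: —
step 10 propose(4,'q'): 4={lead,t=1,log=q}
step 11 deliver 4→2: 2={foll,t=1,log=q}
step 12 deliver 2→4: —
step 13 timeout(1): 1={cand,t=2,log=-}
step 14 deliver 1→2: 2={foll,t=2,log=q}
step 15 deliver 2→1: —
step 16 deliver 1→0: 0={foll,t=2,log=-}
step 17 deliver 0→1: 1={lead,t=2,log=-}
step 18 deliver 3→2: —
step 19 deliver 2→0: —
step 20 deliver 3→1: —
step 21 deliver 1→0: —
step 22 timeout(4): 4={cand,t=2,log=q}
step 23 deliver 1→0: —
step 24 propose(4,'y'): —
step 25 deliver 4→3: 3={foll,t=1,log=q}
step 26 deliver 3→4: —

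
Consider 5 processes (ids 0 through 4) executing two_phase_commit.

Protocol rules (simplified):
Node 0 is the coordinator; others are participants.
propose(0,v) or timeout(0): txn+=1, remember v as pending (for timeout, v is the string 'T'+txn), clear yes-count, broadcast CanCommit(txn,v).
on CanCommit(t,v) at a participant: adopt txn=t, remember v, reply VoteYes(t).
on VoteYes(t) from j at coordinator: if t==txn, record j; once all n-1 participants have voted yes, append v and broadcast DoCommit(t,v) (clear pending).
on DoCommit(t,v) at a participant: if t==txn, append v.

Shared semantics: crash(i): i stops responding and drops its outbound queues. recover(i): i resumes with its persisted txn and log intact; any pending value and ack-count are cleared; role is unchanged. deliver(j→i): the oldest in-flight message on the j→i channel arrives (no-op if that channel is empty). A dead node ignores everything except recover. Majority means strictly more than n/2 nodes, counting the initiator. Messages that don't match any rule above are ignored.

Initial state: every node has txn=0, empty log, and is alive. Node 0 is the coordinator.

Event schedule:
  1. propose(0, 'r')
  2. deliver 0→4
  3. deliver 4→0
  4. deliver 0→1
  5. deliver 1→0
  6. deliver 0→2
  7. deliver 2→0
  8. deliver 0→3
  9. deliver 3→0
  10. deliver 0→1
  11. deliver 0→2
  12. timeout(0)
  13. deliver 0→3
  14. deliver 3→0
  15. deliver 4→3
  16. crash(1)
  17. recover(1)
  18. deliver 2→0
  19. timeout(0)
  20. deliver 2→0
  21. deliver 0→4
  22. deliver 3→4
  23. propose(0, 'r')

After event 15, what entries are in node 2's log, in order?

1. propose(0,'r'):  <0:coor t1 ->
2. deliver 0→4:  <4:part t1 ->
3. deliver 4→0:  nop
4. deliver 0→1:  <1:part t1 ->
5. deliver 1→0:  nop
6. deliver 0→2:  <2:part t1 ->
7. deliver 2→0:  nop
8. deliver 0→3:  <3:part t1 ->
9. deliver 3→0:  <0:coor t1 r>
10. deliver 0→1:  <1:part t1 r>
11. deliver 0→2:  <2:part t1 r>
12. timeout(0):  <0:coor t2 r>
13. deliver 0→3:  <3:part t1 r>
14. deliver 3→0:  nop
15. deliver 4→3:  nop

r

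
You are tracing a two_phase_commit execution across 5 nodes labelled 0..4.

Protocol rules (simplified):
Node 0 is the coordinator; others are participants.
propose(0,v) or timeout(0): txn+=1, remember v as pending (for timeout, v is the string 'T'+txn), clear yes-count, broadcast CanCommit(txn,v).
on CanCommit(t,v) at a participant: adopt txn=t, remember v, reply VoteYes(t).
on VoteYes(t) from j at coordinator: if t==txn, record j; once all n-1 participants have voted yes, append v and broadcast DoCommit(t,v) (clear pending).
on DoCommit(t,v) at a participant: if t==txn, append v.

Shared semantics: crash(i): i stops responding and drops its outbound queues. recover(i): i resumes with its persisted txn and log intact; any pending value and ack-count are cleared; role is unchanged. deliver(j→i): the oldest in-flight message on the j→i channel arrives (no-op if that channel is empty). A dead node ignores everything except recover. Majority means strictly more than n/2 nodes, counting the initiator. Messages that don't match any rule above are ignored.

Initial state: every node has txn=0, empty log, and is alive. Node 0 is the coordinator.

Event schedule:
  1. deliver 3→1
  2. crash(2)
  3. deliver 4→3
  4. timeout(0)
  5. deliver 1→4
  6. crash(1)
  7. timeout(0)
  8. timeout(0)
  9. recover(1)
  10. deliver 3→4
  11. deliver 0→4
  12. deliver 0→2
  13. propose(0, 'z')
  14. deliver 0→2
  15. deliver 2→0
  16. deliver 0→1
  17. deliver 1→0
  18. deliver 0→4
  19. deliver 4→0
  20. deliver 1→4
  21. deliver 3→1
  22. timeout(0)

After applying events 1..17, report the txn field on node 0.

4

[1] deliver 3→1 → ∅
[2] crash(2) → N2(✗part t0 [-])
[3] deliver 4→3 → ∅
[4] timeout(0) → N0(coor t1 [-])
[5] deliver 1→4 → ∅
[6] crash(1) → N1(✗part t0 [-])
[7] timeout(0) → N0(coor t2 [-])
[8] timeout(0) → N0(coor t3 [-])
[9] recover(1) → N1(part t0 [-])
[10] deliver 3→4 → ∅
[11] deliver 0→4 → N4(part t1 [-])
[12] deliver 0→2 → ∅
[13] propose(0,'z') → N0(coor t4 [-])
[14] deliver 0→2 → ∅
[15] deliver 2→0 → ∅
[16] deliver 0→1 → N1(part t1 [-])
[17] deliver 1→0 → ∅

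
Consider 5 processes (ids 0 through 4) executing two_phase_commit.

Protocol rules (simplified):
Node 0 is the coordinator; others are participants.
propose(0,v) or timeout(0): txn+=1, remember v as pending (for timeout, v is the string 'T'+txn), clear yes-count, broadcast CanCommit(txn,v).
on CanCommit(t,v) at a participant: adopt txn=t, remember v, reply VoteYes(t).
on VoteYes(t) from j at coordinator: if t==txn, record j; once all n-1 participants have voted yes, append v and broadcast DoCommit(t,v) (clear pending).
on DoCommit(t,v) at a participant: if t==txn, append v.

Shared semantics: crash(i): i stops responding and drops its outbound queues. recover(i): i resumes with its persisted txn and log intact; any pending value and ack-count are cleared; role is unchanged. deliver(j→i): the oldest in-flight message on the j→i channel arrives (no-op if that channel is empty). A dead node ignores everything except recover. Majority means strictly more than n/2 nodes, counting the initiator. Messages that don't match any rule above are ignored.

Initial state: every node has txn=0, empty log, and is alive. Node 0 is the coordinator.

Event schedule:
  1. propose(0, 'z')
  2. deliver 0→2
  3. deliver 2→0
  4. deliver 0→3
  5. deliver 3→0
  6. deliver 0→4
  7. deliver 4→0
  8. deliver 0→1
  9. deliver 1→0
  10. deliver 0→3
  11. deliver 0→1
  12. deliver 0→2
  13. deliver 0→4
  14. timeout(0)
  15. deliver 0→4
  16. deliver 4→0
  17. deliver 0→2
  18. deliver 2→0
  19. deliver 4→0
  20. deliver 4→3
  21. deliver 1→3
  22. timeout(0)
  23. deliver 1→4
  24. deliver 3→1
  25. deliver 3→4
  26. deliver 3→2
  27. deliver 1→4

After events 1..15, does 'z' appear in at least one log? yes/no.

yes

step 1 propose(0,'z'): 0={coor,t=1,log=-}
step 2 deliver 0→2: 2={part,t=1,log=-}
step 3 deliver 2→0: —
step 4 deliver 0→3: 3={part,t=1,log=-}
step 5 deliver 3→0: —
step 6 deliver 0→4: 4={part,t=1,log=-}
step 7 deliver 4→0: —
step 8 deliver 0→1: 1={part,t=1,log=-}
step 9 deliver 1→0: 0={coor,t=1,log=z}
step 10 deliver 0→3: 3={part,t=1,log=z}
step 11 deliver 0→1: 1={part,t=1,log=z}
step 12 deliver 0→2: 2={part,t=1,log=z}
step 13 deliver 0→4: 4={part,t=1,log=z}
step 14 timeout(0): 0={coor,t=2,log=z}
step 15 deliver 0→4: 4={part,t=2,log=z}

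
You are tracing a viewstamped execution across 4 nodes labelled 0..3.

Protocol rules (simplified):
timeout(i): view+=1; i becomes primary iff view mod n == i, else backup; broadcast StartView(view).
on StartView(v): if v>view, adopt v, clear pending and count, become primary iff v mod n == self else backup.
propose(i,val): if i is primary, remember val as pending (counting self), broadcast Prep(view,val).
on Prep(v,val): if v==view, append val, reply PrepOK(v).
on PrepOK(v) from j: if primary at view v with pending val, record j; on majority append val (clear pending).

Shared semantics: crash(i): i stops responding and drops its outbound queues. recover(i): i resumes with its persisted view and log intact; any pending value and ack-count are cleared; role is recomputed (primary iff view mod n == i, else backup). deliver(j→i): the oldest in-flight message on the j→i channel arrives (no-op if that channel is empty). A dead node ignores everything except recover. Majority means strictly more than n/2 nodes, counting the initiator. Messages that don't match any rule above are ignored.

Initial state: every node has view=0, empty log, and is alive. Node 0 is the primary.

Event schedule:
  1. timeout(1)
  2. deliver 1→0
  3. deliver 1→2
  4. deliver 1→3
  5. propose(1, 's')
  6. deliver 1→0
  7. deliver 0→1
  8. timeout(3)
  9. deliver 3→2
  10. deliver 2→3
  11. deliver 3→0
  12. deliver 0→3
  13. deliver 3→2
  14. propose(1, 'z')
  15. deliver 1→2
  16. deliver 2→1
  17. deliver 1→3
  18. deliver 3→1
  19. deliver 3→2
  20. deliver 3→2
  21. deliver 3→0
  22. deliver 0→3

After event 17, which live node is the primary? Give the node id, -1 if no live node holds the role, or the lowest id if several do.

1

after 1 — timeout(1): n1:prim/v1/[-]
after 2 — deliver 1→0: n0:back/v1/[-]
after 3 — deliver 1→2: n2:back/v1/[-]
after 4 — deliver 1→3: n3:back/v1/[-]
after 5 — propose(1,'s'): ·
after 6 — deliver 1→0: n0:back/v1/[s]
after 7 — deliver 0→1: ·
after 8 — timeout(3): n3:back/v2/[-]
after 9 — deliver 3→2: n2:prim/v2/[-]
after 10 — deliver 2→3: ·
after 11 — deliver 3→0: n0:back/v2/[s]
after 12 — deliver 0→3: ·
after 13 — deliver 3→2: ·
after 14 — propose(1,'z'): ·
after 15 — deliver 1→2: ·
after 16 — deliver 2→1: ·
after 17 — deliver 1→3: ·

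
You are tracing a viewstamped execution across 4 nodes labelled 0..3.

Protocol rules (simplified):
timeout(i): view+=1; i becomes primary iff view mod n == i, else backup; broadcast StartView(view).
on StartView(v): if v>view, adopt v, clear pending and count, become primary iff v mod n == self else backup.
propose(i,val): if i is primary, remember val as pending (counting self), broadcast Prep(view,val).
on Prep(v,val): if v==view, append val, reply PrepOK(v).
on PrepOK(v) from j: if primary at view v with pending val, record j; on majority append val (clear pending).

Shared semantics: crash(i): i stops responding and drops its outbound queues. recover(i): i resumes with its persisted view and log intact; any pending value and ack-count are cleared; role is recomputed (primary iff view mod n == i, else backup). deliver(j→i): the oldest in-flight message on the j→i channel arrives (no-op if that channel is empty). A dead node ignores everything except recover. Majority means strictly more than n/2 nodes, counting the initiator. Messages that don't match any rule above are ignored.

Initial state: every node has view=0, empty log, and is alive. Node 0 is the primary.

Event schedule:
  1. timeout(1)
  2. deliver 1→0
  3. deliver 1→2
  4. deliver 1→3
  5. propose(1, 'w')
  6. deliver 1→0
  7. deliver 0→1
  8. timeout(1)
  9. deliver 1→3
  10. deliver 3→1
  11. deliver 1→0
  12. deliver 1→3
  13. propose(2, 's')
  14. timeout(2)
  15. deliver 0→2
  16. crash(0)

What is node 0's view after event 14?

2

after 1 — timeout(1): n1:prim/v1/[-]
after 2 — deliver 1→0: n0:back/v1/[-]
after 3 — deliver 1→2: n2:back/v1/[-]
after 4 — deliver 1→3: n3:back/v1/[-]
after 5 — propose(1,'w'): ·
after 6 — deliver 1→0: n0:back/v1/[w]
after 7 — deliver 0→1: ·
after 8 — timeout(1): n1:back/v2/[-]
after 9 — deliver 1→3: n3:back/v1/[w]
after 10 — deliver 3→1: ·
after 11 — deliver 1→0: n0:back/v2/[w]
after 12 — deliver 1→3: n3:back/v2/[w]
after 13 — propose(2,'s'): ·
after 14 — timeout(2): n2:prim/v2/[-]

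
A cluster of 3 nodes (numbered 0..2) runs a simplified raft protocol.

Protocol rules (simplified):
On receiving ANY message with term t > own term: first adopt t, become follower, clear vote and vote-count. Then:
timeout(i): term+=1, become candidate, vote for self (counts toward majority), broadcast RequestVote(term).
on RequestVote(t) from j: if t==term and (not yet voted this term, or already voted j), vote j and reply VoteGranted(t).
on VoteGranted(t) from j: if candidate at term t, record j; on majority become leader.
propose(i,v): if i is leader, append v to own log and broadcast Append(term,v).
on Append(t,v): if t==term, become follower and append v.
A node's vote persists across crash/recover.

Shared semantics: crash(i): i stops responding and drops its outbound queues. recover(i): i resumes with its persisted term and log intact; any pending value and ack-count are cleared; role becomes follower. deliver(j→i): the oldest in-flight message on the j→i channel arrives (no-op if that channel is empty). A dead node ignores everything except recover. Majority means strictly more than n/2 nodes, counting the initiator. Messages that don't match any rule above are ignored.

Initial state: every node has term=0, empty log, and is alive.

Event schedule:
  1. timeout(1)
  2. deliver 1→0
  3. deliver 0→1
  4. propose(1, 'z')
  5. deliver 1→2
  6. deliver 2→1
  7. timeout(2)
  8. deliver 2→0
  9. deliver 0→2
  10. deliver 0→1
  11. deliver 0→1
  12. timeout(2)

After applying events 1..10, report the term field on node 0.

2

1. timeout(1):  <1:cand t1 ->
2. deliver 1→0:  <0:foll t1 ->
3. deliver 0→1:  <1:lead t1 ->
4. propose(1,'z'):  <1:lead t1 z>
5. deliver 1→2:  <2:foll t1 ->
6. deliver 2→1:  nop
7. timeout(2):  <2:cand t2 ->
8. deliver 2→0:  <0:foll t2 ->
9. deliver 0→2:  <2:lead t2 ->
10. deliver 0→1:  nop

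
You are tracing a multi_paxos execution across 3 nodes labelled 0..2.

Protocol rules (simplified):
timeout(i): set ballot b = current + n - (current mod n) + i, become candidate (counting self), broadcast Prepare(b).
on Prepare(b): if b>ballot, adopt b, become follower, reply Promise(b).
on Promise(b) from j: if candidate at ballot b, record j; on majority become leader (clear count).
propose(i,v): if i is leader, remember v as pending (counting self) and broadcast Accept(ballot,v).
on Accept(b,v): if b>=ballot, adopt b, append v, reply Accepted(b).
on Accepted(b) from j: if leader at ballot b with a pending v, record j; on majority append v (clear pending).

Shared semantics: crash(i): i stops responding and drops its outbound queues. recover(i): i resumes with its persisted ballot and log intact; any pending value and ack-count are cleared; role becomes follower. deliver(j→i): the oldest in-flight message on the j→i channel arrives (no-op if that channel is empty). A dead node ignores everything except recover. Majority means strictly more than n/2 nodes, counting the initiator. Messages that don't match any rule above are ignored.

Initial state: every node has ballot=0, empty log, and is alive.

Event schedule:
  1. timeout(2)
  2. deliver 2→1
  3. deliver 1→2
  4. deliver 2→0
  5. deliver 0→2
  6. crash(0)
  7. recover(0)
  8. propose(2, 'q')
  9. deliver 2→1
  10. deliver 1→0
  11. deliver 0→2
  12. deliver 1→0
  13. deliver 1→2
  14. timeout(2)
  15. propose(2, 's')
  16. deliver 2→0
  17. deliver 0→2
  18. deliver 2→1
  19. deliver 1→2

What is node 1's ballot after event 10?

1. timeout(2):  <2:cand b5 ->
2. deliver 2→1:  <1:foll b5 ->
3. deliver 1→2:  <2:lead b5 ->
4. deliver 2→0:  <0:foll b5 ->
5. deliver 0→2:  nop
6. crash(0):  <0:✗foll b5 ->
7. recover(0):  <0:foll b5 ->
8. propose(2,'q'):  nop
9. deliver 2→1:  <1:foll b5 q>
10. deliver 1→0:  nop

5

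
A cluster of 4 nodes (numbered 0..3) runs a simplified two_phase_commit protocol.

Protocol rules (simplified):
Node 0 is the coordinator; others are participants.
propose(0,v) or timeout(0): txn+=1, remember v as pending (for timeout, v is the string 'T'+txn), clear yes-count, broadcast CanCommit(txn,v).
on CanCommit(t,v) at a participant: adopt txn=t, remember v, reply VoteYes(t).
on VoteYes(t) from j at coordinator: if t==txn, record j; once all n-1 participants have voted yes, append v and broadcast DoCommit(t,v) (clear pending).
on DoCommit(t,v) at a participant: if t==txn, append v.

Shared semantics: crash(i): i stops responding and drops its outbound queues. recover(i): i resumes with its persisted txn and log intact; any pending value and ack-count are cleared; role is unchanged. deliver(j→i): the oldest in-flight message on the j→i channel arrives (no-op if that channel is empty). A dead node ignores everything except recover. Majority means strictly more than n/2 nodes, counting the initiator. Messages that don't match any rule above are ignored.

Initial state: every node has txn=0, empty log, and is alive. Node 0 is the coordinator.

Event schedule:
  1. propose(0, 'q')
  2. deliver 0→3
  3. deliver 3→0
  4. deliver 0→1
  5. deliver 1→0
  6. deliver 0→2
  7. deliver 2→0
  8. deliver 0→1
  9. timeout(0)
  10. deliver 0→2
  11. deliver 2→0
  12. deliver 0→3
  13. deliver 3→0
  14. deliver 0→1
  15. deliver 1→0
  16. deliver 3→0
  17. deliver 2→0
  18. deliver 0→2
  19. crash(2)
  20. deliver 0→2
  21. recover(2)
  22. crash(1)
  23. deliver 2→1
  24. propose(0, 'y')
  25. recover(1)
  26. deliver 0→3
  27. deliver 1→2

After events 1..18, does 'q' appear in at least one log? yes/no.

after 1 — propose(0,'q'): n0:coor/t1/[-]
after 2 — deliver 0→3: n3:part/t1/[-]
after 3 — deliver 3→0: ·
after 4 — deliver 0→1: n1:part/t1/[-]
after 5 — deliver 1→0: ·
after 6 — deliver 0→2: n2:part/t1/[-]
after 7 — deliver 2→0: n0:coor/t1/[q]
after 8 — deliver 0→1: n1:part/t1/[q]
after 9 — timeout(0): n0:coor/t2/[q]
after 10 — deliver 0→2: n2:part/t1/[q]
after 11 — deliver 2→0: ·
after 12 — deliver 0→3: n3:part/t1/[q]
after 13 — deliver 3→0: ·
after 14 — deliver 0→1: n1:part/t2/[q]
after 15 — deliver 1→0: ·
after 16 — deliver 3→0: ·
after 17 — deliver 2→0: ·
after 18 — deliver 0→2: n2:part/t2/[q]

yes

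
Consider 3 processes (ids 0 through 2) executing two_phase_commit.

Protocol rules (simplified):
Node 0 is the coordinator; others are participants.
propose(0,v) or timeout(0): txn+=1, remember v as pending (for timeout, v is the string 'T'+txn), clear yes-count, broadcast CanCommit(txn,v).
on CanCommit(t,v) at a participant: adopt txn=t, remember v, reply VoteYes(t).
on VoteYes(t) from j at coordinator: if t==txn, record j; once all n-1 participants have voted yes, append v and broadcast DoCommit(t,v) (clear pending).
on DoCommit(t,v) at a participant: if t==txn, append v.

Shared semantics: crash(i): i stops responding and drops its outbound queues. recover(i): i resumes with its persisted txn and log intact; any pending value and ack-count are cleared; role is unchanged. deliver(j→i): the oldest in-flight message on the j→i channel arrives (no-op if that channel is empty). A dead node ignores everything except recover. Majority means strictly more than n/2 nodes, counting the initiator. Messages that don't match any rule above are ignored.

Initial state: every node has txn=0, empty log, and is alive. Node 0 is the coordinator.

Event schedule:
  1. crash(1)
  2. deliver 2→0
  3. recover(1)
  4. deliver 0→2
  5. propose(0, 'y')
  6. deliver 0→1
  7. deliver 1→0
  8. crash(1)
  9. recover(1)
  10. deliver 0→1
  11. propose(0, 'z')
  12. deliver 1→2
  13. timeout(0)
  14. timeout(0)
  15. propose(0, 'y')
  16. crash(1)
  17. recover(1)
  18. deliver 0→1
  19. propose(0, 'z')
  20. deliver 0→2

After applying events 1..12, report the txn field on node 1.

1

e1 crash(1): 1[✗part,t=0,-]
e2 deliver 2→0: ·
e3 recover(1): 1[part,t=0,-]
e4 deliver 0→2: ·
e5 propose(0,'y'): 0[coor,t=1,-]
e6 deliver 0→1: 1[part,t=1,-]
e7 deliver 1→0: ·
e8 crash(1): 1[✗part,t=1,-]
e9 recover(1): 1[part,t=1,-]
e10 deliver 0→1: ·
e11 propose(0,'z'): 0[coor,t=2,-]
e12 deliver 1→2: ·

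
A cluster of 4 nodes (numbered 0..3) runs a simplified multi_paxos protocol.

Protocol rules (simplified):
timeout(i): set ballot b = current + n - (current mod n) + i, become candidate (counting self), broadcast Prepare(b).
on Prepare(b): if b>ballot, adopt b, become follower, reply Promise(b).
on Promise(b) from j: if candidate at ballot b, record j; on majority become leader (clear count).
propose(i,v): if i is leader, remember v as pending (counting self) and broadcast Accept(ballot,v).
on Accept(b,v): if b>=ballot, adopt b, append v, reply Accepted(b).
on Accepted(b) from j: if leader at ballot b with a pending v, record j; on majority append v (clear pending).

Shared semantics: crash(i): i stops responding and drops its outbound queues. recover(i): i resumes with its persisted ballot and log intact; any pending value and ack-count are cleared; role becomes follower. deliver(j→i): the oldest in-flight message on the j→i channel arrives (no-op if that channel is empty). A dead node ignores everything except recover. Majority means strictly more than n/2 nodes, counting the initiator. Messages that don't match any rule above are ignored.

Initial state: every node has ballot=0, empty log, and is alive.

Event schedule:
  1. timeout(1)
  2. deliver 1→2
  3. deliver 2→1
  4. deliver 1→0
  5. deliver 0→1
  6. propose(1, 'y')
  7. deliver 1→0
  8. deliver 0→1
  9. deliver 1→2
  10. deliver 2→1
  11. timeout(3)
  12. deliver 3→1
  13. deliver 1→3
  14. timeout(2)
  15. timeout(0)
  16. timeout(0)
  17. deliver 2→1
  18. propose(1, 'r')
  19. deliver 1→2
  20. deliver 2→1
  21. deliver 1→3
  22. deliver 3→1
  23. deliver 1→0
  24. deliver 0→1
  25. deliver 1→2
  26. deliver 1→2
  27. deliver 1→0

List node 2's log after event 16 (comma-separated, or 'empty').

y

1. timeout(1):  <1:cand b5 ->
2. deliver 1→2:  <2:foll b5 ->
3. deliver 2→1:  nop
4. deliver 1→0:  <0:foll b5 ->
5. deliver 0→1:  <1:lead b5 ->
6. propose(1,'y'):  nop
7. deliver 1→0:  <0:foll b5 y>
8. deliver 0→1:  nop
9. deliver 1→2:  <2:foll b5 y>
10. deliver 2→1:  <1:lead b5 y>
11. timeout(3):  <3:cand b7 ->
12. deliver 3→1:  <1:foll b7 y>
13. deliver 1→3:  nop
14. timeout(2):  <2:cand b10 y>
15. timeout(0):  <0:cand b8 y>
16. timeout(0):  <0:cand b12 y>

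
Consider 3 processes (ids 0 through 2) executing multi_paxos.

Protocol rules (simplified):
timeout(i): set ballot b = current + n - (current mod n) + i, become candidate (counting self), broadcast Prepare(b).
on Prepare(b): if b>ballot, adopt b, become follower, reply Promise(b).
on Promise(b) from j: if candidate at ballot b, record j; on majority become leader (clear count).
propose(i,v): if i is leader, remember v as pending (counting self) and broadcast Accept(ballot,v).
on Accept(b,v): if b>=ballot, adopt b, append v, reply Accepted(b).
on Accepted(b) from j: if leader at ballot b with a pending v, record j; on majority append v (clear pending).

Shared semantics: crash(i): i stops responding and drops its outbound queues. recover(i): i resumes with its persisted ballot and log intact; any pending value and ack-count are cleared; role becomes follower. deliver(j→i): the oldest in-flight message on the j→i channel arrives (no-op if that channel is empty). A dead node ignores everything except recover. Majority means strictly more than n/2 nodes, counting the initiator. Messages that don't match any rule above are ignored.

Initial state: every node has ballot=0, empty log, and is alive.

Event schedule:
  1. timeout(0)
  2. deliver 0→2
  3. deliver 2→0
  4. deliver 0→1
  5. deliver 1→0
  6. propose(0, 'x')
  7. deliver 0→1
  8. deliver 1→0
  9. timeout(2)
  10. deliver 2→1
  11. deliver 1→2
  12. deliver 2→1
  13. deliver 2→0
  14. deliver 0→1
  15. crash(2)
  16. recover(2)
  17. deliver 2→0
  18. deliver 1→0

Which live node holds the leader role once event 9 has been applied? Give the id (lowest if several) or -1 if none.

0

[1] timeout(0) → N0(cand b3 [-])
[2] deliver 0→2 → N2(foll b3 [-])
[3] deliver 2→0 → N0(lead b3 [-])
[4] deliver 0→1 → N1(foll b3 [-])
[5] deliver 1→0 → ∅
[6] propose(0,'x') → ∅
[7] deliver 0→1 → N1(foll b3 [x])
[8] deliver 1→0 → N0(lead b3 [x])
[9] timeout(2) → N2(cand b8 [-])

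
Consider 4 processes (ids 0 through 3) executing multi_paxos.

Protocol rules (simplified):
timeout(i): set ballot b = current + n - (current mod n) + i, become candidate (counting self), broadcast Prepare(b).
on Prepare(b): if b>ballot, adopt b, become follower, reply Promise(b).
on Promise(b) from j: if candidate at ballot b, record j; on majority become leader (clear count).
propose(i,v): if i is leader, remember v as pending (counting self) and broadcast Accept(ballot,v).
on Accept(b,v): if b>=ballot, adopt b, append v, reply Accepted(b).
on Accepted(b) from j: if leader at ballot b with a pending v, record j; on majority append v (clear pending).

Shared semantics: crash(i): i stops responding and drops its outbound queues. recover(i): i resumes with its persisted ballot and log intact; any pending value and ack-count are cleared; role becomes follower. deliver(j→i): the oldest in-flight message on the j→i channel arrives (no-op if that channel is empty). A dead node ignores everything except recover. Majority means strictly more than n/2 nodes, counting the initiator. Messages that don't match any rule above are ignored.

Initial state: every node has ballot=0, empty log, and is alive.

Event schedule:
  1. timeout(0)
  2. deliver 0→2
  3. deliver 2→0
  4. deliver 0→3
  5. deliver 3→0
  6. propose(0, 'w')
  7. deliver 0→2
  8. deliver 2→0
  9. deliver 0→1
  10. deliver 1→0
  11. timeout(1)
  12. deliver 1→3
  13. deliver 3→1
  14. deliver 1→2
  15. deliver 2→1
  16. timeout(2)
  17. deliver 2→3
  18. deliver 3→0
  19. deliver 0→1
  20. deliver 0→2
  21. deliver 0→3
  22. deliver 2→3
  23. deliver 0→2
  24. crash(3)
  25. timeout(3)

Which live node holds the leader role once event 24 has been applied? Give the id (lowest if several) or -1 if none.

[1] timeout(0) → N0(cand b4 [-])
[2] deliver 0→2 → N2(foll b4 [-])
[3] deliver 2→0 → ∅
[4] deliver 0→3 → N3(foll b4 [-])
[5] deliver 3→0 → N0(lead b4 [-])
[6] propose(0,'w') → ∅
[7] deliver 0→2 → N2(foll b4 [w])
[8] deliver 2→0 → ∅
[9] deliver 0→1 → N1(foll b4 [-])
[10] deliver 1→0 → ∅
[11] timeout(1) → N1(cand b9 [-])
[12] deliver 1→3 → N3(foll b9 [-])
[13] deliver 3→1 → ∅
[14] deliver 1→2 → N2(foll b9 [w])
[15] deliver 2→1 → N1(lead b9 [-])
[16] timeout(2) → N2(cand b14 [w])
[17] deliver 2→3 → N3(foll b14 [-])
[18] deliver 3→0 → ∅
[19] deliver 0→1 → ∅
[20] deliver 0→2 → ∅
[21] deliver 0→3 → ∅
[22] deliver 2→3 → ∅
[23] deliver 0→2 → ∅
[24] crash(3) → N3(✗foll b14 [-])

0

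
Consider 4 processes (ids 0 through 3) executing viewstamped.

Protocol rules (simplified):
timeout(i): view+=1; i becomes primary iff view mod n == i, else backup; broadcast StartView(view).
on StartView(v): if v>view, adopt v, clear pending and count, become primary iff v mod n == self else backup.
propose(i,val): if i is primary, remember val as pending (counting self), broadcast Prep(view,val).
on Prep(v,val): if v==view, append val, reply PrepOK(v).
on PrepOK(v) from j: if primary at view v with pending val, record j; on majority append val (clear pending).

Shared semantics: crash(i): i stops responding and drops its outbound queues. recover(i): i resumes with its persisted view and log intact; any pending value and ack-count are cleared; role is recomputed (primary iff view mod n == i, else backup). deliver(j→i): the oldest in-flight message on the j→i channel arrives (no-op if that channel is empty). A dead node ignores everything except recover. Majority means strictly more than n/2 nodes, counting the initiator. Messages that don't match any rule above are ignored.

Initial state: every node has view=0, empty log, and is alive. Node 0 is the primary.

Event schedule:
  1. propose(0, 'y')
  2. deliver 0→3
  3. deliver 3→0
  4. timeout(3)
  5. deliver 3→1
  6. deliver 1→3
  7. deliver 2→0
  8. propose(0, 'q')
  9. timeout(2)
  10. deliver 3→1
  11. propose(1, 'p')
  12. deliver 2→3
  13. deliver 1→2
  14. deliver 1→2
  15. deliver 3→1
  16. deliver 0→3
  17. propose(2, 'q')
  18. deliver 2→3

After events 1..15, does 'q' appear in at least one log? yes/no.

no

step 1 propose(0,'y'): —
step 2 deliver 0→3: 3={back,v=0,log=y}
step 3 deliver 3→0: —
step 4 timeout(3): 3={back,v=1,log=y}
step 5 deliver 3→1: 1={prim,v=1,log=-}
step 6 deliver 1→3: —
step 7 deliver 2→0: —
step 8 propose(0,'q'): —
step 9 timeout(2): 2={back,v=1,log=-}
step 10 deliver 3→1: —
step 11 propose(1,'p'): —
step 12 deliver 2→3: —
step 13 deliver 1→2: 2={back,v=1,log=p}
step 14 deliver 1→2: —
step 15 deliver 3→1: —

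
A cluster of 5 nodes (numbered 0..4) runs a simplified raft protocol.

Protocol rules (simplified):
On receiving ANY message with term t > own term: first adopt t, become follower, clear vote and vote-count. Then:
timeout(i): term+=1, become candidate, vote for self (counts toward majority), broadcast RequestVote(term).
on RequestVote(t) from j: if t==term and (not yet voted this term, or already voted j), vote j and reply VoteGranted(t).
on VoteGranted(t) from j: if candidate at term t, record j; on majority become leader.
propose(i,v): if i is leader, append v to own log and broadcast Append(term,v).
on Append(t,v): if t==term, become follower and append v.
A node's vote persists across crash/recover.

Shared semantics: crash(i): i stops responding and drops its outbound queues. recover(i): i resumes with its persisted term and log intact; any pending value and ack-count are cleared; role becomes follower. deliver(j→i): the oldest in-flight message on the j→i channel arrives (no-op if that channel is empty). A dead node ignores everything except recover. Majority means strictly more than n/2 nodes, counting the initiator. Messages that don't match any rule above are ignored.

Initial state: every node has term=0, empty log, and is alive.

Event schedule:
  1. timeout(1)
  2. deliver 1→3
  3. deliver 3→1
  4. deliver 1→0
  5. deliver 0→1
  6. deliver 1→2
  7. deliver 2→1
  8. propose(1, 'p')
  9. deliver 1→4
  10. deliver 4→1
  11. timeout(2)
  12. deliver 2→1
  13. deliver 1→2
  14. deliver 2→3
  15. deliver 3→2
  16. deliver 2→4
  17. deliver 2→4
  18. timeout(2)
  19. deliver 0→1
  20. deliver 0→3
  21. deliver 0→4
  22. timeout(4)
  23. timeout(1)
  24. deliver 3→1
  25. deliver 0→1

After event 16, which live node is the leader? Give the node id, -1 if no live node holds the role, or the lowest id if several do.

e1 timeout(1): 1[cand,t=1,-]
e2 deliver 1→3: 3[foll,t=1,-]
e3 deliver 3→1: ·
e4 deliver 1→0: 0[foll,t=1,-]
e5 deliver 0→1: 1[lead,t=1,-]
e6 deliver 1→2: 2[foll,t=1,-]
e7 deliver 2→1: ·
e8 propose(1,'p'): 1[lead,t=1,p]
e9 deliver 1→4: 4[foll,t=1,-]
e10 deliver 4→1: ·
e11 timeout(2): 2[cand,t=2,-]
e12 deliver 2→1: 1[foll,t=2,p]
e13 deliver 1→2: ·
e14 deliver 2→3: 3[foll,t=2,-]
e15 deliver 3→2: ·
e16 deliver 2→4: 4[foll,t=2,-]

-1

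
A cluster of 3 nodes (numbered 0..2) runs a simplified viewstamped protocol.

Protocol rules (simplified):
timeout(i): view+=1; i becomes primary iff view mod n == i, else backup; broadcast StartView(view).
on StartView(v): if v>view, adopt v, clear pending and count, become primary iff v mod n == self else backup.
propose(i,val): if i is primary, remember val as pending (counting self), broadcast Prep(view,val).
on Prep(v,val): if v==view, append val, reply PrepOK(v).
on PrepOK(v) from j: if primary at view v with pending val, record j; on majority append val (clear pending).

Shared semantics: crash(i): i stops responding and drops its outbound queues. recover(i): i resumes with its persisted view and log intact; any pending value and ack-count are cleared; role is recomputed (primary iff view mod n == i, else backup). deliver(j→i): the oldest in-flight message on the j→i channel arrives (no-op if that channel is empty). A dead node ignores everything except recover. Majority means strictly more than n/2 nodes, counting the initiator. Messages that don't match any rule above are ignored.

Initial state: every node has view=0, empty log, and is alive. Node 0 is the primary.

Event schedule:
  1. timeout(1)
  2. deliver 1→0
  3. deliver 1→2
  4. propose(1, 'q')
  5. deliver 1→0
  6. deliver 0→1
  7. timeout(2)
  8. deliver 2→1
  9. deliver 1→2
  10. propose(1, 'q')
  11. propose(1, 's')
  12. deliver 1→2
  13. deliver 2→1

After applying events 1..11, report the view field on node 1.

2

after 1 — timeout(1): n1:prim/v1/[-]
after 2 — deliver 1→0: n0:back/v1/[-]
after 3 — deliver 1→2: n2:back/v1/[-]
after 4 — propose(1,'q'): ·
after 5 — deliver 1→0: n0:back/v1/[q]
after 6 — deliver 0→1: n1:prim/v1/[q]
after 7 — timeout(2): n2:prim/v2/[-]
after 8 — deliver 2→1: n1:back/v2/[q]
after 9 — deliver 1→2: ·
after 10 — propose(1,'q'): ·
after 11 — propose(1,'s'): ·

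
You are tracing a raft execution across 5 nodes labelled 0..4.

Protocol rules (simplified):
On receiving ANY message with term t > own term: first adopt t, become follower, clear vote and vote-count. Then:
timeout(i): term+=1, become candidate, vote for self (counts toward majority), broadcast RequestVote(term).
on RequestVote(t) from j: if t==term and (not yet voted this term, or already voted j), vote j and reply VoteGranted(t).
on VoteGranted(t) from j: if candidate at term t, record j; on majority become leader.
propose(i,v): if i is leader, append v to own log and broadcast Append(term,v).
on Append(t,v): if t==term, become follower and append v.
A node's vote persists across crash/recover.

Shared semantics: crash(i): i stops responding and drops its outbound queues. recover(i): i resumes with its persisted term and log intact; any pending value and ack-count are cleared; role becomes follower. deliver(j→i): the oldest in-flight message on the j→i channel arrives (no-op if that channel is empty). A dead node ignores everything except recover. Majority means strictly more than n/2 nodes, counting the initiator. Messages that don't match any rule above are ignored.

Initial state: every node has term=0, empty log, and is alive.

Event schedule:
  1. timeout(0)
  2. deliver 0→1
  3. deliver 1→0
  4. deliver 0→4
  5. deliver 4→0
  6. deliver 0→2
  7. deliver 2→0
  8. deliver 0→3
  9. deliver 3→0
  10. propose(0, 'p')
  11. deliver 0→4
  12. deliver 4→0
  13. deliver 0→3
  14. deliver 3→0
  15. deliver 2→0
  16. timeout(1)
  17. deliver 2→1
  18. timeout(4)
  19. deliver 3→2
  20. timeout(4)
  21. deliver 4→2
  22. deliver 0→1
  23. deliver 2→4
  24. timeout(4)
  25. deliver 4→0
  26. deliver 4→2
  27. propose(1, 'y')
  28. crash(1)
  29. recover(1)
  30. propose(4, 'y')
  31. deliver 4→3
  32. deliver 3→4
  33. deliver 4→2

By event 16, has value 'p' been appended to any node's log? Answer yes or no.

yes

after 1 — timeout(0): n0:cand/t1/[-]
after 2 — deliver 0→1: n1:foll/t1/[-]
after 3 — deliver 1→0: ·
after 4 — deliver 0→4: n4:foll/t1/[-]
after 5 — deliver 4→0: n0:lead/t1/[-]
after 6 — deliver 0→2: n2:foll/t1/[-]
after 7 — deliver 2→0: ·
after 8 — deliver 0→3: n3:foll/t1/[-]
after 9 — deliver 3→0: ·
after 10 — propose(0,'p'): n0:lead/t1/[p]
after 11 — deliver 0→4: n4:foll/t1/[p]
after 12 — deliver 4→0: ·
after 13 — deliver 0→3: n3:foll/t1/[p]
after 14 — deliver 3→0: ·
after 15 — deliver 2→0: ·
after 16 — timeout(1): n1:cand/t2/[-]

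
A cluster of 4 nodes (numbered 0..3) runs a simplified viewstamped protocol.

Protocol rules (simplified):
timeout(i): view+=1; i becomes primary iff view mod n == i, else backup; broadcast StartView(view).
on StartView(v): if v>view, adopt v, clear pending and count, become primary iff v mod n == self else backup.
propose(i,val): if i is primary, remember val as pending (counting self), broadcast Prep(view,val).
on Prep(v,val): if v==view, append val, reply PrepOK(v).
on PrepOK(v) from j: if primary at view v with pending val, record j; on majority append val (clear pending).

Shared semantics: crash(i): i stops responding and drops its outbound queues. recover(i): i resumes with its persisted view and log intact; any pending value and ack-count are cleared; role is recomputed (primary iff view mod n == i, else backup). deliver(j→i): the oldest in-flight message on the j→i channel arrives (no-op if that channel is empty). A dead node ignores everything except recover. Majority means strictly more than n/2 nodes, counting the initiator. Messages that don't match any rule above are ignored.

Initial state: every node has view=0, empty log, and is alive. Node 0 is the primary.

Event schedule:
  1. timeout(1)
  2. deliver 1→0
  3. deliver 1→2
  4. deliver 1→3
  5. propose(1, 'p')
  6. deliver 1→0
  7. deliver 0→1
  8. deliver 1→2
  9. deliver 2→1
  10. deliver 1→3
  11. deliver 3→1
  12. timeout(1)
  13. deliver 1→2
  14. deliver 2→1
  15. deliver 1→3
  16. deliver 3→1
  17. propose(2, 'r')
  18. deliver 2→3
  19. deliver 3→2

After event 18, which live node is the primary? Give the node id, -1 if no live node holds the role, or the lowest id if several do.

2

step 1 timeout(1): 1={prim,v=1,log=-}
step 2 deliver 1→0: 0={back,v=1,log=-}
step 3 deliver 1→2: 2={back,v=1,log=-}
step 4 deliver 1→3: 3={back,v=1,log=-}
step 5 propose(1,'p'): —
step 6 deliver 1→0: 0={back,v=1,log=p}
step 7 deliver 0→1: —
step 8 deliver 1→2: 2={back,v=1,log=p}
step 9 deliver 2→1: 1={prim,v=1,log=p}
step 10 deliver 1→3: 3={back,v=1,log=p}
step 11 deliver 3→1: —
step 12 timeout(1): 1={back,v=2,log=p}
step 13 deliver 1→2: 2={prim,v=2,log=p}
step 14 deliver 2→1: —
step 15 deliver 1→3: 3={back,v=2,log=p}
step 16 deliver 3→1: —
step 17 propose(2,'r'): —
step 18 deliver 2→3: 3={back,v=2,log=p,r}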